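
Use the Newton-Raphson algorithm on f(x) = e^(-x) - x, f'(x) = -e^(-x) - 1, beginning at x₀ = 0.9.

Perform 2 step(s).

f(x) = e^(-x) - x
f'(x) = -e^(-x) - 1
x₀ = 0.9

Newton-Raphson formula: x_{n+1} = x_n - f(x_n)/f'(x_n)

Iteration 1:
  f(0.900000) = -0.493430
  f'(0.900000) = -1.406570
  x_1 = 0.900000 - (-0.493430)/(-1.406570) = 0.549196
Iteration 2:
  f(0.549196) = 0.028218
  f'(0.549196) = -1.577414
  x_2 = 0.549196 - 0.028218/(-1.577414) = 0.567085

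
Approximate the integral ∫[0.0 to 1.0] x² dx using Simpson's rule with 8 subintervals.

f(x) = x²
a = 0.0, b = 1.0, n = 8
h = (b - a)/n = 0.125000

Simpson's rule: (h/3)[f(x₀) + 4f(x₁) + 2f(x₂) + ... + f(xₙ)]

x_0 = 0.0000, f(x_0) = 0.000000, coefficient = 1
x_1 = 0.1250, f(x_1) = 0.015625, coefficient = 4
x_2 = 0.2500, f(x_2) = 0.062500, coefficient = 2
x_3 = 0.3750, f(x_3) = 0.140625, coefficient = 4
x_4 = 0.5000, f(x_4) = 0.250000, coefficient = 2
x_5 = 0.6250, f(x_5) = 0.390625, coefficient = 4
x_6 = 0.7500, f(x_6) = 0.562500, coefficient = 2
x_7 = 0.8750, f(x_7) = 0.765625, coefficient = 4
x_8 = 1.0000, f(x_8) = 1.000000, coefficient = 1

I ≈ (0.125000/3) × 8.000000 = 0.333333
Exact value: 0.333333
Error: 0.000000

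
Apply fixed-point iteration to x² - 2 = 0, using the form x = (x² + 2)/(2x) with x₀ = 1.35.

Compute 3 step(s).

Equation: x² - 2 = 0
Fixed-point form: x = (x² + 2)/(2x)
x₀ = 1.35

x_1 = g(1.350000) = 1.415741
x_2 = g(1.415741) = 1.414214
x_3 = g(1.414214) = 1.414214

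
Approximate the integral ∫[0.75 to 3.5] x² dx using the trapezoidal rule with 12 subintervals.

f(x) = x²
a = 0.75, b = 3.5, n = 12
h = (b - a)/n = 0.229167

Trapezoidal rule: (h/2)[f(x₀) + 2f(x₁) + 2f(x₂) + ... + f(xₙ)]

x_0 = 0.7500, f(x_0) = 0.562500, coefficient = 1
x_1 = 0.9792, f(x_1) = 0.958767, coefficient = 2
x_2 = 1.2083, f(x_2) = 1.460069, coefficient = 2
x_3 = 1.4375, f(x_3) = 2.066406, coefficient = 2
x_4 = 1.6667, f(x_4) = 2.777778, coefficient = 2
x_5 = 1.8958, f(x_5) = 3.594184, coefficient = 2
x_6 = 2.1250, f(x_6) = 4.515625, coefficient = 2
x_7 = 2.3542, f(x_7) = 5.542101, coefficient = 2
x_8 = 2.5833, f(x_8) = 6.673611, coefficient = 2
x_9 = 2.8125, f(x_9) = 7.910156, coefficient = 2
x_10 = 3.0417, f(x_10) = 9.251736, coefficient = 2
x_11 = 3.2708, f(x_11) = 10.698351, coefficient = 2
x_12 = 3.5000, f(x_12) = 12.250000, coefficient = 1

I ≈ (0.229167/2) × 123.710069 = 14.175112
Exact value: 14.151042
Error: 0.024070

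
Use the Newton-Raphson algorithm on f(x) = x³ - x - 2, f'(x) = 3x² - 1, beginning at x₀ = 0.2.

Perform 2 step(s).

f(x) = x³ - x - 2
f'(x) = 3x² - 1
x₀ = 0.2

Newton-Raphson formula: x_{n+1} = x_n - f(x_n)/f'(x_n)

Iteration 1:
  f(0.200000) = -2.192000
  f'(0.200000) = -0.880000
  x_1 = 0.200000 - (-2.192000)/(-0.880000) = -2.290909
Iteration 2:
  f(-2.290909) = -11.732388
  f'(-2.290909) = 14.744793
  x_2 = -2.290909 - (-11.732388)/14.744793 = -1.495212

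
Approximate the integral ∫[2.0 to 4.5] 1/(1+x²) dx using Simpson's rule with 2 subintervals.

f(x) = 1/(1+x²)
a = 2.0, b = 4.5, n = 2
h = (b - a)/n = 1.250000

Simpson's rule: (h/3)[f(x₀) + 4f(x₁) + 2f(x₂) + ... + f(xₙ)]

x_0 = 2.0000, f(x_0) = 0.200000, coefficient = 1
x_1 = 3.2500, f(x_1) = 0.086486, coefficient = 4
x_2 = 4.5000, f(x_2) = 0.047059, coefficient = 1

I ≈ (1.250000/3) × 0.593005 = 0.247085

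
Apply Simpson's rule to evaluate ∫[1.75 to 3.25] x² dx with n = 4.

f(x) = x²
a = 1.75, b = 3.25, n = 4
h = (b - a)/n = 0.375000

Simpson's rule: (h/3)[f(x₀) + 4f(x₁) + 2f(x₂) + ... + f(xₙ)]

x_0 = 1.7500, f(x_0) = 3.062500, coefficient = 1
x_1 = 2.1250, f(x_1) = 4.515625, coefficient = 4
x_2 = 2.5000, f(x_2) = 6.250000, coefficient = 2
x_3 = 2.8750, f(x_3) = 8.265625, coefficient = 4
x_4 = 3.2500, f(x_4) = 10.562500, coefficient = 1

I ≈ (0.375000/3) × 77.250000 = 9.656250
Exact value: 9.656250
Error: 0.000000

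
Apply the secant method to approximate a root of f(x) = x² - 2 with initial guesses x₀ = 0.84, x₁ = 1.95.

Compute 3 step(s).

f(x) = x² - 2
x₀ = 0.84, x₁ = 1.95

Secant formula: x_{n+1} = x_n - f(x_n)(x_n - x_{n-1})/(f(x_n) - f(x_{n-1}))

Iteration 1:
  f(0.840000) = -1.294400
  f(1.950000) = 1.802500
  x_2 = 1.950000 - 1.802500×(1.950000 - 0.840000)/(1.802500 - (-1.294400))
       = 1.303943
Iteration 2:
  f(1.950000) = 1.802500
  f(1.303943) = -0.299734
  x_3 = 1.303943 - (-0.299734)×(1.303943 - 1.950000)/(-0.299734 - 1.802500)
       = 1.396057
Iteration 3:
  f(1.303943) = -0.299734
  f(1.396057) = -0.051026
  x_4 = 1.396057 - (-0.051026)×(1.396057 - 1.303943)/(-0.051026 - (-0.299734))
       = 1.414955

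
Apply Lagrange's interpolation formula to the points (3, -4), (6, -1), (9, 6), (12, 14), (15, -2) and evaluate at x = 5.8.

Lagrange interpolation formula:
P(x) = Σ yᵢ × Lᵢ(x)
where Lᵢ(x) = Π_{j≠i} (x - xⱼ)/(xᵢ - xⱼ)

L_0(5.8) = (5.8 - 6)/(3 - 6) × (5.8 - 9)/(3 - 9) × (5.8 - 12)/(3 - 12) × (5.8 - 15)/(3 - 15) = 0.018779
L_1(5.8) = (5.8 - 3)/(6 - 3) × (5.8 - 9)/(6 - 9) × (5.8 - 12)/(6 - 12) × (5.8 - 15)/(6 - 15) = 1.051602
L_2(5.8) = (5.8 - 3)/(9 - 3) × (5.8 - 6)/(9 - 6) × (5.8 - 12)/(9 - 12) × (5.8 - 15)/(9 - 15) = -0.098588
L_3(5.8) = (5.8 - 3)/(12 - 3) × (5.8 - 6)/(12 - 6) × (5.8 - 9)/(12 - 9) × (5.8 - 15)/(12 - 15) = 0.033923
L_4(5.8) = (5.8 - 3)/(15 - 3) × (5.8 - 6)/(15 - 6) × (5.8 - 9)/(15 - 9) × (5.8 - 12)/(15 - 12) = -0.005715

P(5.8) = (-4)×L_0(5.8) + (-1)×L_1(5.8) + 6×L_2(5.8) + 14×L_3(5.8) + (-2)×L_4(5.8)
P(5.8) = -1.231895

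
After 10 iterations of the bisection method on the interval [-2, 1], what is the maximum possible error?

Bisection error bound: |error| ≤ (b-a)/2^n
|error| ≤ (1 - (-2))/2^10 = 3/2^10
|error| ≤ 0.0029296875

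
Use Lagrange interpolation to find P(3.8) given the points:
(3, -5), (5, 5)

Lagrange interpolation formula:
P(x) = Σ yᵢ × Lᵢ(x)
where Lᵢ(x) = Π_{j≠i} (x - xⱼ)/(xᵢ - xⱼ)

L_0(3.8) = (3.8 - 5)/(3 - 5) = 0.600000
L_1(3.8) = (3.8 - 3)/(5 - 3) = 0.400000

P(3.8) = (-5)×L_0(3.8) + 5×L_1(3.8)
P(3.8) = -1.000000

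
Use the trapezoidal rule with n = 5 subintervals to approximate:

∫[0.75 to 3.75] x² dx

f(x) = x²
a = 0.75, b = 3.75, n = 5
h = (b - a)/n = 0.600000

Trapezoidal rule: (h/2)[f(x₀) + 2f(x₁) + 2f(x₂) + ... + f(xₙ)]

x_0 = 0.7500, f(x_0) = 0.562500, coefficient = 1
x_1 = 1.3500, f(x_1) = 1.822500, coefficient = 2
x_2 = 1.9500, f(x_2) = 3.802500, coefficient = 2
x_3 = 2.5500, f(x_3) = 6.502500, coefficient = 2
x_4 = 3.1500, f(x_4) = 9.922500, coefficient = 2
x_5 = 3.7500, f(x_5) = 14.062500, coefficient = 1

I ≈ (0.600000/2) × 58.725000 = 17.617500
Exact value: 17.437500
Error: 0.180000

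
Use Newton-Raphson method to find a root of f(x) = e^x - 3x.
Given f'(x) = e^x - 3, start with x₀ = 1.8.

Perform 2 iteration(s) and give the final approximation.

f(x) = e^x - 3x
f'(x) = e^x - 3
x₀ = 1.8

Newton-Raphson formula: x_{n+1} = x_n - f(x_n)/f'(x_n)

Iteration 1:
  f(1.800000) = 0.649647
  f'(1.800000) = 3.049647
  x_1 = 1.800000 - 0.649647/3.049647 = 1.586976
Iteration 2:
  f(1.586976) = 0.128015
  f'(1.586976) = 1.888943
  x_2 = 1.586976 - 0.128015/1.888943 = 1.519206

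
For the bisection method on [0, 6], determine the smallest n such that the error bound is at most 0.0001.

We need (b-a)/2^n ≤ 0.0001
(6 - 0)/2^n ≤ 0.0001
6/2^n ≤ 0.0001
2^n ≥ 60000
n ≥ log₂(60000) = 15.87
n ≥ 16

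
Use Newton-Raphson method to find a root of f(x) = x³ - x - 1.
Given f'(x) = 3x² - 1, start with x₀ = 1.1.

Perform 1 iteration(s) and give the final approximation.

f(x) = x³ - x - 1
f'(x) = 3x² - 1
x₀ = 1.1

Newton-Raphson formula: x_{n+1} = x_n - f(x_n)/f'(x_n)

Iteration 1:
  f(1.100000) = -0.769000
  f'(1.100000) = 2.630000
  x_1 = 1.100000 - (-0.769000)/2.630000 = 1.392395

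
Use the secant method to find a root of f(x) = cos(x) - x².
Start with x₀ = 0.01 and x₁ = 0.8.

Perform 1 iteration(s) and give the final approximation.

f(x) = cos(x) - x²
x₀ = 0.01, x₁ = 0.8

Secant formula: x_{n+1} = x_n - f(x_n)(x_n - x_{n-1})/(f(x_n) - f(x_{n-1}))

Iteration 1:
  f(0.010000) = 0.999850
  f(0.800000) = 0.056707
  x_2 = 0.800000 - 0.056707×(0.800000 - 0.010000)/(0.056707 - 0.999850)
       = 0.847499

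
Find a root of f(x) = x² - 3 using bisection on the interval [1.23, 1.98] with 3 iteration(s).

f(x) = x² - 3
Initial interval: [1.23, 1.98]

Iteration 1:
  c_1 = (1.230000 + 1.980000)/2 = 1.605000
  f(c_1) = f(1.605000) = -0.423975
  f(a) × f(c) ≥ 0, new interval: [1.605000, 1.980000]
Iteration 2:
  c_2 = (1.605000 + 1.980000)/2 = 1.792500
  f(c_2) = f(1.792500) = 0.213056
  f(a) × f(c) < 0, new interval: [1.605000, 1.792500]
Iteration 3:
  c_3 = (1.605000 + 1.792500)/2 = 1.698750
  f(c_3) = f(1.698750) = -0.114248
  f(a) × f(c) ≥ 0, new interval: [1.698750, 1.792500]

After 3 iteration(s), the approximation is c_3 = 1.698750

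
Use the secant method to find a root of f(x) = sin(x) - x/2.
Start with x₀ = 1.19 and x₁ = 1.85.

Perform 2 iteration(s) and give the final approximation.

f(x) = sin(x) - x/2
x₀ = 1.19, x₁ = 1.85

Secant formula: x_{n+1} = x_n - f(x_n)(x_n - x_{n-1})/(f(x_n) - f(x_{n-1}))

Iteration 1:
  f(1.190000) = 0.333369
  f(1.850000) = 0.036275
  x_2 = 1.850000 - 0.036275×(1.850000 - 1.190000)/(0.036275 - 0.333369)
       = 1.930586
Iteration 2:
  f(1.850000) = 0.036275
  f(1.930586) = -0.029322
  x_3 = 1.930586 - (-0.029322)×(1.930586 - 1.850000)/(-0.029322 - 0.036275)
       = 1.894564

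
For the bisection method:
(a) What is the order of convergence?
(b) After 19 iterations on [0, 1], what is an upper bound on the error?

(a) Bisection has linear (order 1) convergence; the error is halved each step.

(b) Error bound = (b-a)/2^n = (1 - 0)/2^{19}
    = 1/2^{19}

(a) 1 (linear); (b) error ≤ 1.91e-06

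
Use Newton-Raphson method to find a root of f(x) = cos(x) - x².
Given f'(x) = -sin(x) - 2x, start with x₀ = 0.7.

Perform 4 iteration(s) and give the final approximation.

f(x) = cos(x) - x²
f'(x) = -sin(x) - 2x
x₀ = 0.7

Newton-Raphson formula: x_{n+1} = x_n - f(x_n)/f'(x_n)

Iteration 1:
  f(0.700000) = 0.274842
  f'(0.700000) = -2.044218
  x_1 = 0.700000 - 0.274842/(-2.044218) = 0.834449
Iteration 2:
  f(0.834449) = -0.024718
  f'(0.834449) = -2.409823
  x_2 = 0.834449 - (-0.024718)/(-2.409823) = 0.824191
Iteration 3:
  f(0.824191) = -0.000141
  f'(0.824191) = -2.382382
  x_3 = 0.824191 - (-0.000141)/(-2.382382) = 0.824132
Iteration 4:
  f(0.824132) = 0.000000
  f'(0.824132) = -2.382223
  x_4 = 0.824132 - 0.000000/(-2.382223) = 0.824132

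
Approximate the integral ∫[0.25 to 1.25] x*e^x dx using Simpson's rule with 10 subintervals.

f(x) = x*e^x
a = 0.25, b = 1.25, n = 10
h = (b - a)/n = 0.100000

Simpson's rule: (h/3)[f(x₀) + 4f(x₁) + 2f(x₂) + ... + f(xₙ)]

x_0 = 0.2500, f(x_0) = 0.321006, coefficient = 1
x_1 = 0.3500, f(x_1) = 0.496674, coefficient = 4
x_2 = 0.4500, f(x_2) = 0.705740, coefficient = 2
x_3 = 0.5500, f(x_3) = 0.953289, coefficient = 4
x_4 = 0.6500, f(x_4) = 1.245102, coefficient = 2
x_5 = 0.7500, f(x_5) = 1.587750, coefficient = 4
x_6 = 0.8500, f(x_6) = 1.988700, coefficient = 2
x_7 = 0.9500, f(x_7) = 2.456424, coefficient = 4
x_8 = 1.0500, f(x_8) = 3.000534, coefficient = 2
x_9 = 1.1500, f(x_9) = 3.631922, coefficient = 4
x_10 = 1.2500, f(x_10) = 4.362929, coefficient = 1

I ≈ (0.100000/3) × 55.068321 = 1.835611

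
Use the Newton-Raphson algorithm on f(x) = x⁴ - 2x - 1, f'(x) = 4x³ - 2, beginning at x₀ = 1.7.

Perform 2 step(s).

f(x) = x⁴ - 2x - 1
f'(x) = 4x³ - 2
x₀ = 1.7

Newton-Raphson formula: x_{n+1} = x_n - f(x_n)/f'(x_n)

Iteration 1:
  f(1.700000) = 3.952100
  f'(1.700000) = 17.652000
  x_1 = 1.700000 - 3.952100/17.652000 = 1.476110
Iteration 2:
  f(1.476110) = 0.795392
  f'(1.476110) = 10.865198
  x_2 = 1.476110 - 0.795392/10.865198 = 1.402905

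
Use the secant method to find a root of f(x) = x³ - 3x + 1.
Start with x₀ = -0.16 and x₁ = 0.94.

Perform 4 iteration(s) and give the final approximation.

f(x) = x³ - 3x + 1
x₀ = -0.16, x₁ = 0.94

Secant formula: x_{n+1} = x_n - f(x_n)(x_n - x_{n-1})/(f(x_n) - f(x_{n-1}))

Iteration 1:
  f(-0.160000) = 1.475904
  f(0.940000) = -0.989416
  x_2 = 0.940000 - (-0.989416)×(0.940000 - (-0.160000))/(-0.989416 - 1.475904)
       = 0.498533
Iteration 2:
  f(0.940000) = -0.989416
  f(0.498533) = -0.371696
  x_3 = 0.498533 - (-0.371696)×(0.498533 - 0.940000)/(-0.371696 - (-0.989416))
       = 0.232892
Iteration 3:
  f(0.498533) = -0.371696
  f(0.232892) = 0.313955
  x_4 = 0.232892 - 0.313955×(0.232892 - 0.498533)/(0.313955 - (-0.371696))
       = 0.354527
Iteration 4:
  f(0.232892) = 0.313955
  f(0.354527) = -0.019022
  x_5 = 0.354527 - (-0.019022)×(0.354527 - 0.232892)/(-0.019022 - 0.313955)
       = 0.347579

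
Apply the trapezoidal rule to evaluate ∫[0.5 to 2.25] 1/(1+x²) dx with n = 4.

f(x) = 1/(1+x²)
a = 0.5, b = 2.25, n = 4
h = (b - a)/n = 0.437500

Trapezoidal rule: (h/2)[f(x₀) + 2f(x₁) + 2f(x₂) + ... + f(xₙ)]

x_0 = 0.5000, f(x_0) = 0.800000, coefficient = 1
x_1 = 0.9375, f(x_1) = 0.532225, coefficient = 2
x_2 = 1.3750, f(x_2) = 0.345946, coefficient = 2
x_3 = 1.8125, f(x_3) = 0.233364, coefficient = 2
x_4 = 2.2500, f(x_4) = 0.164948, coefficient = 1

I ≈ (0.437500/2) × 3.188017 = 0.697379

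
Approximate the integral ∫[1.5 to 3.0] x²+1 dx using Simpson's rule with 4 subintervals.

f(x) = x²+1
a = 1.5, b = 3.0, n = 4
h = (b - a)/n = 0.375000

Simpson's rule: (h/3)[f(x₀) + 4f(x₁) + 2f(x₂) + ... + f(xₙ)]

x_0 = 1.5000, f(x_0) = 3.250000, coefficient = 1
x_1 = 1.8750, f(x_1) = 4.515625, coefficient = 4
x_2 = 2.2500, f(x_2) = 6.062500, coefficient = 2
x_3 = 2.6250, f(x_3) = 7.890625, coefficient = 4
x_4 = 3.0000, f(x_4) = 10.000000, coefficient = 1

I ≈ (0.375000/3) × 75.000000 = 9.375000
Exact value: 9.375000
Error: 0.000000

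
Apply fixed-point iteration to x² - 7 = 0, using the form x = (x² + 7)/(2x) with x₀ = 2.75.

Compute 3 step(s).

Equation: x² - 7 = 0
Fixed-point form: x = (x² + 7)/(2x)
x₀ = 2.75

x_1 = g(2.750000) = 2.647727
x_2 = g(2.647727) = 2.645752
x_3 = g(2.645752) = 2.645751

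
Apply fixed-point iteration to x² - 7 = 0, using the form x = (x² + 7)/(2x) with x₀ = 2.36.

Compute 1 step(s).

Equation: x² - 7 = 0
Fixed-point form: x = (x² + 7)/(2x)
x₀ = 2.36

x_1 = g(2.360000) = 2.663051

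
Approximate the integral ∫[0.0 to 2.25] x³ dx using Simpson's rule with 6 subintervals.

f(x) = x³
a = 0.0, b = 2.25, n = 6
h = (b - a)/n = 0.375000

Simpson's rule: (h/3)[f(x₀) + 4f(x₁) + 2f(x₂) + ... + f(xₙ)]

x_0 = 0.0000, f(x_0) = 0.000000, coefficient = 1
x_1 = 0.3750, f(x_1) = 0.052734, coefficient = 4
x_2 = 0.7500, f(x_2) = 0.421875, coefficient = 2
x_3 = 1.1250, f(x_3) = 1.423828, coefficient = 4
x_4 = 1.5000, f(x_4) = 3.375000, coefficient = 2
x_5 = 1.8750, f(x_5) = 6.591797, coefficient = 4
x_6 = 2.2500, f(x_6) = 11.390625, coefficient = 1

I ≈ (0.375000/3) × 51.257812 = 6.407227
Exact value: 6.407227
Error: 0.000000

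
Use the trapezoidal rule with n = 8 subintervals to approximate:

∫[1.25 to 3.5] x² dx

f(x) = x²
a = 1.25, b = 3.5, n = 8
h = (b - a)/n = 0.281250

Trapezoidal rule: (h/2)[f(x₀) + 2f(x₁) + 2f(x₂) + ... + f(xₙ)]

x_0 = 1.2500, f(x_0) = 1.562500, coefficient = 1
x_1 = 1.5312, f(x_1) = 2.344727, coefficient = 2
x_2 = 1.8125, f(x_2) = 3.285156, coefficient = 2
x_3 = 2.0938, f(x_3) = 4.383789, coefficient = 2
x_4 = 2.3750, f(x_4) = 5.640625, coefficient = 2
x_5 = 2.6562, f(x_5) = 7.055664, coefficient = 2
x_6 = 2.9375, f(x_6) = 8.628906, coefficient = 2
x_7 = 3.2188, f(x_7) = 10.360352, coefficient = 2
x_8 = 3.5000, f(x_8) = 12.250000, coefficient = 1

I ≈ (0.281250/2) × 97.210938 = 13.670288
Exact value: 13.640625
Error: 0.029663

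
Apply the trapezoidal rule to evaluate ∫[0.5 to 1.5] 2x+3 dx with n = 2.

f(x) = 2x+3
a = 0.5, b = 1.5, n = 2
h = (b - a)/n = 0.500000

Trapezoidal rule: (h/2)[f(x₀) + 2f(x₁) + 2f(x₂) + ... + f(xₙ)]

x_0 = 0.5000, f(x_0) = 4.000000, coefficient = 1
x_1 = 1.0000, f(x_1) = 5.000000, coefficient = 2
x_2 = 1.5000, f(x_2) = 6.000000, coefficient = 1

I ≈ (0.500000/2) × 20.000000 = 5.000000
Exact value: 5.000000
Error: 0.000000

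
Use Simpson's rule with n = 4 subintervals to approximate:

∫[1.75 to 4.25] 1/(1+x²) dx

f(x) = 1/(1+x²)
a = 1.75, b = 4.25, n = 4
h = (b - a)/n = 0.625000

Simpson's rule: (h/3)[f(x₀) + 4f(x₁) + 2f(x₂) + ... + f(xₙ)]

x_0 = 1.7500, f(x_0) = 0.246154, coefficient = 1
x_1 = 2.3750, f(x_1) = 0.150588, coefficient = 4
x_2 = 3.0000, f(x_2) = 0.100000, coefficient = 2
x_3 = 3.6250, f(x_3) = 0.070718, coefficient = 4
x_4 = 4.2500, f(x_4) = 0.052459, coefficient = 1

I ≈ (0.625000/3) × 1.383839 = 0.288300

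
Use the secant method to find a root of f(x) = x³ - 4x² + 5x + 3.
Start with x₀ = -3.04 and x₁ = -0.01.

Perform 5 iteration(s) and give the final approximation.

f(x) = x³ - 4x² + 5x + 3
x₀ = -3.04, x₁ = -0.01

Secant formula: x_{n+1} = x_n - f(x_n)(x_n - x_{n-1})/(f(x_n) - f(x_{n-1}))

Iteration 1:
  f(-3.040000) = -77.260864
  f(-0.010000) = 2.949599
  x_2 = -0.010000 - 2.949599×(-0.010000 - (-3.040000))/(2.949599 - (-77.260864))
       = -0.121423
Iteration 2:
  f(-0.010000) = 2.949599
  f(-0.121423) = 2.332121
  x_3 = -0.121423 - 2.332121×(-0.121423 - (-0.010000))/(2.332121 - 2.949599)
       = -0.542251
Iteration 3:
  f(-0.121423) = 2.332121
  f(-0.542251) = -1.046836
  x_4 = -0.542251 - (-1.046836)×(-0.542251 - (-0.121423))/(-1.046836 - 2.332121)
       = -0.411874
Iteration 4:
  f(-0.542251) = -1.046836
  f(-0.411874) = 0.192201
  x_5 = -0.411874 - 0.192201×(-0.411874 - (-0.542251))/(0.192201 - (-1.046836))
       = -0.432098
Iteration 5:
  f(-0.411874) = 0.192201
  f(-0.432098) = 0.011999
  x_6 = -0.432098 - 0.011999×(-0.432098 - (-0.411874))/(0.011999 - 0.192201)
       = -0.433445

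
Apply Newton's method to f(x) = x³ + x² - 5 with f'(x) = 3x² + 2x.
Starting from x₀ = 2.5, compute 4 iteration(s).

f(x) = x³ + x² - 5
f'(x) = 3x² + 2x
x₀ = 2.5

Newton-Raphson formula: x_{n+1} = x_n - f(x_n)/f'(x_n)

Iteration 1:
  f(2.500000) = 16.875000
  f'(2.500000) = 23.750000
  x_1 = 2.500000 - 16.875000/23.750000 = 1.789474
Iteration 2:
  f(1.789474) = 3.932497
  f'(1.789474) = 13.185596
  x_2 = 1.789474 - 3.932497/13.185596 = 1.491232
Iteration 3:
  f(1.491232) = 0.539932
  f'(1.491232) = 9.653780
  x_3 = 1.491232 - 0.539932/9.653780 = 1.435302
Iteration 4:
  f(1.435302) = 0.016947
  f'(1.435302) = 9.050881
  x_4 = 1.435302 - 0.016947/9.050881 = 1.433430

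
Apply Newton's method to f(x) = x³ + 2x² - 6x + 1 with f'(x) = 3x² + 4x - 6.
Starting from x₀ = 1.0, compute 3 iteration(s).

f(x) = x³ + 2x² - 6x + 1
f'(x) = 3x² + 4x - 6
x₀ = 1.0

Newton-Raphson formula: x_{n+1} = x_n - f(x_n)/f'(x_n)

Iteration 1:
  f(1.000000) = -2.000000
  f'(1.000000) = 1.000000
  x_1 = 1.000000 - (-2.000000)/1.000000 = 3.000000
Iteration 2:
  f(3.000000) = 28.000000
  f'(3.000000) = 33.000000
  x_2 = 3.000000 - 28.000000/33.000000 = 2.151515
Iteration 3:
  f(2.151515) = 7.308345
  f'(2.151515) = 16.493113
  x_3 = 2.151515 - 7.308345/16.493113 = 1.708400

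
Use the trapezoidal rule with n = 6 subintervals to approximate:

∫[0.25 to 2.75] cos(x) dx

f(x) = cos(x)
a = 0.25, b = 2.75, n = 6
h = (b - a)/n = 0.416667

Trapezoidal rule: (h/2)[f(x₀) + 2f(x₁) + 2f(x₂) + ... + f(xₙ)]

x_0 = 0.2500, f(x_0) = 0.968912, coefficient = 1
x_1 = 0.6667, f(x_1) = 0.785887, coefficient = 2
x_2 = 1.0833, f(x_2) = 0.468386, coefficient = 2
x_3 = 1.5000, f(x_3) = 0.070737, coefficient = 2
x_4 = 1.9167, f(x_4) = -0.339016, coefficient = 2
x_5 = 2.3333, f(x_5) = -0.690758, coefficient = 2
x_6 = 2.7500, f(x_6) = -0.924302, coefficient = 1

I ≈ (0.416667/2) × 0.635083 = 0.132309
Exact value: 0.134257
Error: 0.001948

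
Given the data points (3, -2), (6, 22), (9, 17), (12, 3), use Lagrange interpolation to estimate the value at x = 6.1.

Lagrange interpolation formula:
P(x) = Σ yᵢ × Lᵢ(x)
where Lᵢ(x) = Π_{j≠i} (x - xⱼ)/(xᵢ - xⱼ)

L_0(6.1) = (6.1 - 6)/(3 - 6) × (6.1 - 9)/(3 - 9) × (6.1 - 12)/(3 - 12) = -0.010562
L_1(6.1) = (6.1 - 3)/(6 - 3) × (6.1 - 9)/(6 - 9) × (6.1 - 12)/(6 - 12) = 0.982241
L_2(6.1) = (6.1 - 3)/(9 - 3) × (6.1 - 6)/(9 - 6) × (6.1 - 12)/(9 - 12) = 0.033870
L_3(6.1) = (6.1 - 3)/(12 - 3) × (6.1 - 6)/(12 - 6) × (6.1 - 9)/(12 - 9) = -0.005549

P(6.1) = (-2)×L_0(6.1) + 22×L_1(6.1) + 17×L_2(6.1) + 3×L_3(6.1)
P(6.1) = 22.189568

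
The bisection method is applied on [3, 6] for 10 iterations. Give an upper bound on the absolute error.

Bisection error bound: |error| ≤ (b-a)/2^n
|error| ≤ (6 - 3)/2^10 = 3/2^10
|error| ≤ 0.0029296875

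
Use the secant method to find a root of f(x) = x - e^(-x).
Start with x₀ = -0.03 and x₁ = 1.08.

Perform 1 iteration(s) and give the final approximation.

f(x) = x - e^(-x)
x₀ = -0.03, x₁ = 1.08

Secant formula: x_{n+1} = x_n - f(x_n)(x_n - x_{n-1})/(f(x_n) - f(x_{n-1}))

Iteration 1:
  f(-0.030000) = -1.060455
  f(1.080000) = 0.740404
  x_2 = 1.080000 - 0.740404×(1.080000 - (-0.030000))/(0.740404 - (-1.060455))
       = 0.623635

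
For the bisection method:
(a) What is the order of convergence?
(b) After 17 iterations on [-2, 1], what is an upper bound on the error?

(a) Bisection has linear (order 1) convergence; the error is halved each step.

(b) Error bound = (b-a)/2^n = (1 - (-2))/2^{17}
    = 3/2^{17}

(a) 1 (linear); (b) error ≤ 2.29e-05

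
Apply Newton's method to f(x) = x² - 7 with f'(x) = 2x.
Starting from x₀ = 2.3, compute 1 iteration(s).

f(x) = x² - 7
f'(x) = 2x
x₀ = 2.3

Newton-Raphson formula: x_{n+1} = x_n - f(x_n)/f'(x_n)

Iteration 1:
  f(2.300000) = -1.710000
  f'(2.300000) = 4.600000
  x_1 = 2.300000 - (-1.710000)/4.600000 = 2.671739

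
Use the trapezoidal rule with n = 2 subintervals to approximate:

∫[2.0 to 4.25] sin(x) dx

f(x) = sin(x)
a = 2.0, b = 4.25, n = 2
h = (b - a)/n = 1.125000

Trapezoidal rule: (h/2)[f(x₀) + 2f(x₁) + 2f(x₂) + ... + f(xₙ)]

x_0 = 2.0000, f(x_0) = 0.909297, coefficient = 1
x_1 = 3.1250, f(x_1) = 0.016592, coefficient = 2
x_2 = 4.2500, f(x_2) = -0.894989, coefficient = 1

I ≈ (1.125000/2) × 0.047492 = 0.026714
Exact value: 0.029941
Error: 0.003226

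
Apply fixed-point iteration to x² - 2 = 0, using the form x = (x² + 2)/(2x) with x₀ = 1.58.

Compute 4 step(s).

Equation: x² - 2 = 0
Fixed-point form: x = (x² + 2)/(2x)
x₀ = 1.58

x_1 = g(1.580000) = 1.422911
x_2 = g(1.422911) = 1.414240
x_3 = g(1.414240) = 1.414214
x_4 = g(1.414214) = 1.414214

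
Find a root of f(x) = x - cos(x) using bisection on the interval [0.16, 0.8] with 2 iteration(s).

f(x) = x - cos(x)
Initial interval: [0.16, 0.8]

Iteration 1:
  c_1 = (0.160000 + 0.800000)/2 = 0.480000
  f(c_1) = f(0.480000) = -0.406995
  f(a) × f(c) ≥ 0, new interval: [0.480000, 0.800000]
Iteration 2:
  c_2 = (0.480000 + 0.800000)/2 = 0.640000
  f(c_2) = f(0.640000) = -0.162096
  f(a) × f(c) ≥ 0, new interval: [0.640000, 0.800000]

After 2 iteration(s), the approximation is c_2 = 0.640000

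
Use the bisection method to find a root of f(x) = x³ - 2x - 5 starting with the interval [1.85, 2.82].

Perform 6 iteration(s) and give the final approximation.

f(x) = x³ - 2x - 5
Initial interval: [1.85, 2.82]

Iteration 1:
  c_1 = (1.850000 + 2.820000)/2 = 2.335000
  f(c_1) = f(2.335000) = 3.060945
  f(a) × f(c) < 0, new interval: [1.850000, 2.335000]
Iteration 2:
  c_2 = (1.850000 + 2.335000)/2 = 2.092500
  f(c_2) = f(2.092500) = -0.022871
  f(a) × f(c) ≥ 0, new interval: [2.092500, 2.335000]
Iteration 3:
  c_3 = (2.092500 + 2.335000)/2 = 2.213750
  f(c_3) = f(2.213750) = 1.421400
  f(a) × f(c) < 0, new interval: [2.092500, 2.213750]
Iteration 4:
  c_4 = (2.092500 + 2.213750)/2 = 2.153125
  f(c_4) = f(2.153125) = 0.675524
  f(a) × f(c) < 0, new interval: [2.092500, 2.153125]
Iteration 5:
  c_5 = (2.092500 + 2.153125)/2 = 2.122813
  f(c_5) = f(2.122813) = 0.320475
  f(a) × f(c) < 0, new interval: [2.092500, 2.122813]
Iteration 6:
  c_6 = (2.092500 + 2.122813)/2 = 2.107656
  f(c_6) = f(2.107656) = 0.147349
  f(a) × f(c) < 0, new interval: [2.092500, 2.107656]

After 6 iteration(s), the approximation is c_6 = 2.107656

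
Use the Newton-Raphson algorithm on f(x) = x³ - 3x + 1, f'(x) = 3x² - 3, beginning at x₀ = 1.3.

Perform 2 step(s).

f(x) = x³ - 3x + 1
f'(x) = 3x² - 3
x₀ = 1.3

Newton-Raphson formula: x_{n+1} = x_n - f(x_n)/f'(x_n)

Iteration 1:
  f(1.300000) = -0.703000
  f'(1.300000) = 2.070000
  x_1 = 1.300000 - (-0.703000)/2.070000 = 1.639614
Iteration 2:
  f(1.639614) = 0.488986
  f'(1.639614) = 5.064998
  x_2 = 1.639614 - 0.488986/5.064998 = 1.543071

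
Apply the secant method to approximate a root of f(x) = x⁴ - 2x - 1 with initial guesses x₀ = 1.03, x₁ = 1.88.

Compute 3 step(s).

f(x) = x⁴ - 2x - 1
x₀ = 1.03, x₁ = 1.88

Secant formula: x_{n+1} = x_n - f(x_n)(x_n - x_{n-1})/(f(x_n) - f(x_{n-1}))

Iteration 1:
  f(1.030000) = -1.934491
  f(1.880000) = 7.731983
  x_2 = 1.880000 - 7.731983×(1.880000 - 1.030000)/(7.731983 - (-1.934491))
       = 1.200105
Iteration 2:
  f(1.880000) = 7.731983
  f(1.200105) = -1.325883
  x_3 = 1.200105 - (-1.325883)×(1.200105 - 1.880000)/(-1.325883 - 7.731983)
       = 1.299628
Iteration 3:
  f(1.200105) = -1.325883
  f(1.299628) = -0.746426
  x_4 = 1.299628 - (-0.746426)×(1.299628 - 1.200105)/(-0.746426 - (-1.325883))
       = 1.427827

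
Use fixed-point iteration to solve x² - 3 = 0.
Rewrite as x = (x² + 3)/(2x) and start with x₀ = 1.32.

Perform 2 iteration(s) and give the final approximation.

Equation: x² - 3 = 0
Fixed-point form: x = (x² + 3)/(2x)
x₀ = 1.32

x_1 = g(1.320000) = 1.796364
x_2 = g(1.796364) = 1.733202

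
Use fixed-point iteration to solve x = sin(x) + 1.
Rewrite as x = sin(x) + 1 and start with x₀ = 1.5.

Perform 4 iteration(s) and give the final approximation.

Equation: x = sin(x) + 1
Fixed-point form: x = sin(x) + 1
x₀ = 1.5

x_1 = g(1.500000) = 1.997495
x_2 = g(1.997495) = 1.910337
x_3 = g(1.910337) = 1.942908
x_4 = g(1.942908) = 1.931562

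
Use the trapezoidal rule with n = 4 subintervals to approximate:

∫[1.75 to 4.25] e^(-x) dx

f(x) = e^(-x)
a = 1.75, b = 4.25, n = 4
h = (b - a)/n = 0.625000

Trapezoidal rule: (h/2)[f(x₀) + 2f(x₁) + 2f(x₂) + ... + f(xₙ)]

x_0 = 1.7500, f(x_0) = 0.173774, coefficient = 1
x_1 = 2.3750, f(x_1) = 0.093014, coefficient = 2
x_2 = 3.0000, f(x_2) = 0.049787, coefficient = 2
x_3 = 3.6250, f(x_3) = 0.026649, coefficient = 2
x_4 = 4.2500, f(x_4) = 0.014264, coefficient = 1

I ≈ (0.625000/2) × 0.526939 = 0.164669
Exact value: 0.159510
Error: 0.005159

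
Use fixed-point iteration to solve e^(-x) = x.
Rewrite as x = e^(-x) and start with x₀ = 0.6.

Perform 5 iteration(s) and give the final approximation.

Equation: e^(-x) = x
Fixed-point form: x = e^(-x)
x₀ = 0.6

x_1 = g(0.600000) = 0.548812
x_2 = g(0.548812) = 0.577636
x_3 = g(0.577636) = 0.561224
x_4 = g(0.561224) = 0.570511
x_5 = g(0.570511) = 0.565237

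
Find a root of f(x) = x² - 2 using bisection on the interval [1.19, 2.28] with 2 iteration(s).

f(x) = x² - 2
Initial interval: [1.19, 2.28]

Iteration 1:
  c_1 = (1.190000 + 2.280000)/2 = 1.735000
  f(c_1) = f(1.735000) = 1.010225
  f(a) × f(c) < 0, new interval: [1.190000, 1.735000]
Iteration 2:
  c_2 = (1.190000 + 1.735000)/2 = 1.462500
  f(c_2) = f(1.462500) = 0.138906
  f(a) × f(c) < 0, new interval: [1.190000, 1.462500]

After 2 iteration(s), the approximation is c_2 = 1.462500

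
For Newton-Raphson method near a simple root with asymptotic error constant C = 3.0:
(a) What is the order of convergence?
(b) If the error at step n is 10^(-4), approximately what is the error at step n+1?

(a) Newton-Raphson has quadratic (order 2) convergence near simple roots.
    This means |e_{n+1}| ≈ C|e_n|².

(b) With |e_n| = 10^(-4) and C = 3.0:
    |e_{n+1}| ≈ 3.0 × (10^(-4))² = 3.0 × 10^(-8)

(a) 2 (quadratic); (b) |e_{n+1}| ≈ 3.000e-08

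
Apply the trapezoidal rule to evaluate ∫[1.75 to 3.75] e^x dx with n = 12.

f(x) = e^x
a = 1.75, b = 3.75, n = 12
h = (b - a)/n = 0.166667

Trapezoidal rule: (h/2)[f(x₀) + 2f(x₁) + 2f(x₂) + ... + f(xₙ)]

x_0 = 1.7500, f(x_0) = 5.754603, coefficient = 1
x_1 = 1.9167, f(x_1) = 6.798260, coefficient = 2
x_2 = 2.0833, f(x_2) = 8.031195, coefficient = 2
x_3 = 2.2500, f(x_3) = 9.487736, coefficient = 2
x_4 = 2.4167, f(x_4) = 11.208436, coefficient = 2
x_5 = 2.5833, f(x_5) = 13.241202, coefficient = 2
x_6 = 2.7500, f(x_6) = 15.642632, coefficient = 2
x_7 = 2.9167, f(x_7) = 18.479586, coefficient = 2
x_8 = 3.0833, f(x_8) = 21.831051, coefficient = 2
x_9 = 3.2500, f(x_9) = 25.790340, coefficient = 2
x_10 = 3.4167, f(x_10) = 30.467687, coefficient = 2
x_11 = 3.5833, f(x_11) = 35.993319, coefficient = 2
x_12 = 3.7500, f(x_12) = 42.521082, coefficient = 1

I ≈ (0.166667/2) × 442.218570 = 36.851548
Exact value: 36.766479
Error: 0.085068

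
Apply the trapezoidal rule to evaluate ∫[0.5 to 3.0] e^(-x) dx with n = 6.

f(x) = e^(-x)
a = 0.5, b = 3.0, n = 6
h = (b - a)/n = 0.416667

Trapezoidal rule: (h/2)[f(x₀) + 2f(x₁) + 2f(x₂) + ... + f(xₙ)]

x_0 = 0.5000, f(x_0) = 0.606531, coefficient = 1
x_1 = 0.9167, f(x_1) = 0.399850, coefficient = 2
x_2 = 1.3333, f(x_2) = 0.263597, coefficient = 2
x_3 = 1.7500, f(x_3) = 0.173774, coefficient = 2
x_4 = 2.1667, f(x_4) = 0.114559, coefficient = 2
x_5 = 2.5833, f(x_5) = 0.075522, coefficient = 2
x_6 = 3.0000, f(x_6) = 0.049787, coefficient = 1

I ≈ (0.416667/2) × 2.710921 = 0.564775
Exact value: 0.556744
Error: 0.008032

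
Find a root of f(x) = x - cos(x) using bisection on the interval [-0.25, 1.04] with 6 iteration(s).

f(x) = x - cos(x)
Initial interval: [-0.25, 1.04]

Iteration 1:
  c_1 = (-0.250000 + 1.040000)/2 = 0.395000
  f(c_1) = f(0.395000) = -0.527997
  f(a) × f(c) ≥ 0, new interval: [0.395000, 1.040000]
Iteration 2:
  c_2 = (0.395000 + 1.040000)/2 = 0.717500
  f(c_2) = f(0.717500) = -0.035952
  f(a) × f(c) ≥ 0, new interval: [0.717500, 1.040000]
Iteration 3:
  c_3 = (0.717500 + 1.040000)/2 = 0.878750
  f(c_3) = f(0.878750) = 0.240636
  f(a) × f(c) < 0, new interval: [0.717500, 0.878750]
Iteration 4:
  c_4 = (0.717500 + 0.878750)/2 = 0.798125
  f(c_4) = f(0.798125) = 0.100074
  f(a) × f(c) < 0, new interval: [0.717500, 0.798125]
Iteration 5:
  c_5 = (0.717500 + 0.798125)/2 = 0.757812
  f(c_5) = f(0.757812) = 0.031471
  f(a) × f(c) < 0, new interval: [0.717500, 0.757812]
Iteration 6:
  c_6 = (0.717500 + 0.757812)/2 = 0.737656
  f(c_6) = f(0.737656) = -0.002391
  f(a) × f(c) ≥ 0, new interval: [0.737656, 0.757812]

After 6 iteration(s), the approximation is c_6 = 0.737656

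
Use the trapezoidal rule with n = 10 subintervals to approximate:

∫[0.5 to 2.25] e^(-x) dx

f(x) = e^(-x)
a = 0.5, b = 2.25, n = 10
h = (b - a)/n = 0.175000

Trapezoidal rule: (h/2)[f(x₀) + 2f(x₁) + 2f(x₂) + ... + f(xₙ)]

x_0 = 0.5000, f(x_0) = 0.606531, coefficient = 1
x_1 = 0.6750, f(x_1) = 0.509156, coefficient = 2
x_2 = 0.8500, f(x_2) = 0.427415, coefficient = 2
x_3 = 1.0250, f(x_3) = 0.358796, coefficient = 2
x_4 = 1.2000, f(x_4) = 0.301194, coefficient = 2
x_5 = 1.3750, f(x_5) = 0.252840, coefficient = 2
x_6 = 1.5500, f(x_6) = 0.212248, coefficient = 2
x_7 = 1.7250, f(x_7) = 0.178173, coefficient = 2
x_8 = 1.9000, f(x_8) = 0.149569, coefficient = 2
x_9 = 2.0750, f(x_9) = 0.125556, coefficient = 2
x_10 = 2.2500, f(x_10) = 0.105399, coefficient = 1

I ≈ (0.175000/2) × 5.741825 = 0.502410
Exact value: 0.501131
Error: 0.001278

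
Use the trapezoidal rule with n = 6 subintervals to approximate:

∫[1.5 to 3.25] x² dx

f(x) = x²
a = 1.5, b = 3.25, n = 6
h = (b - a)/n = 0.291667

Trapezoidal rule: (h/2)[f(x₀) + 2f(x₁) + 2f(x₂) + ... + f(xₙ)]

x_0 = 1.5000, f(x_0) = 2.250000, coefficient = 1
x_1 = 1.7917, f(x_1) = 3.210069, coefficient = 2
x_2 = 2.0833, f(x_2) = 4.340278, coefficient = 2
x_3 = 2.3750, f(x_3) = 5.640625, coefficient = 2
x_4 = 2.6667, f(x_4) = 7.111111, coefficient = 2
x_5 = 2.9583, f(x_5) = 8.751736, coefficient = 2
x_6 = 3.2500, f(x_6) = 10.562500, coefficient = 1

I ≈ (0.291667/2) × 70.920139 = 10.342520
Exact value: 10.317708
Error: 0.024812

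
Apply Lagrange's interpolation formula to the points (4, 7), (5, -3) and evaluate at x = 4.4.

Lagrange interpolation formula:
P(x) = Σ yᵢ × Lᵢ(x)
where Lᵢ(x) = Π_{j≠i} (x - xⱼ)/(xᵢ - xⱼ)

L_0(4.4) = (4.4 - 5)/(4 - 5) = 0.600000
L_1(4.4) = (4.4 - 4)/(5 - 4) = 0.400000

P(4.4) = 7×L_0(4.4) + (-3)×L_1(4.4)
P(4.4) = 3.000000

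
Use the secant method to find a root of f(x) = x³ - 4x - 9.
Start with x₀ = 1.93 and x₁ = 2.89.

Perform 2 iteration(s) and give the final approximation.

f(x) = x³ - 4x - 9
x₀ = 1.93, x₁ = 2.89

Secant formula: x_{n+1} = x_n - f(x_n)(x_n - x_{n-1})/(f(x_n) - f(x_{n-1}))

Iteration 1:
  f(1.930000) = -9.530943
  f(2.890000) = 3.577569
  x_2 = 2.890000 - 3.577569×(2.890000 - 1.930000)/(3.577569 - (-9.530943))
       = 2.627997
Iteration 2:
  f(2.890000) = 3.577569
  f(2.627997) = -1.362069
  x_3 = 2.627997 - (-1.362069)×(2.627997 - 2.890000)/(-1.362069 - 3.577569)
       = 2.700243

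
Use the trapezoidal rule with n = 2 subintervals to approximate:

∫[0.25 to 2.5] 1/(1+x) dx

f(x) = 1/(1+x)
a = 0.25, b = 2.5, n = 2
h = (b - a)/n = 1.125000

Trapezoidal rule: (h/2)[f(x₀) + 2f(x₁) + 2f(x₂) + ... + f(xₙ)]

x_0 = 0.2500, f(x_0) = 0.800000, coefficient = 1
x_1 = 1.3750, f(x_1) = 0.421053, coefficient = 2
x_2 = 2.5000, f(x_2) = 0.285714, coefficient = 1

I ≈ (1.125000/2) × 1.927820 = 1.084398
Exact value: 1.029619
Error: 0.054779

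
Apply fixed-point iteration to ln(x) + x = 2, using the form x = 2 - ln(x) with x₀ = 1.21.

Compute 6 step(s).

Equation: ln(x) + x = 2
Fixed-point form: x = 2 - ln(x)
x₀ = 1.21

x_1 = g(1.210000) = 1.809380
x_2 = g(1.809380) = 1.407016
x_3 = g(1.407016) = 1.658529
x_4 = g(1.658529) = 1.494069
x_5 = g(1.494069) = 1.598497
x_6 = g(1.598497) = 1.530936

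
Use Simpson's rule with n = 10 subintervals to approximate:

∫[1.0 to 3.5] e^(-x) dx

f(x) = e^(-x)
a = 1.0, b = 3.5, n = 10
h = (b - a)/n = 0.250000

Simpson's rule: (h/3)[f(x₀) + 4f(x₁) + 2f(x₂) + ... + f(xₙ)]

x_0 = 1.0000, f(x_0) = 0.367879, coefficient = 1
x_1 = 1.2500, f(x_1) = 0.286505, coefficient = 4
x_2 = 1.5000, f(x_2) = 0.223130, coefficient = 2
x_3 = 1.7500, f(x_3) = 0.173774, coefficient = 4
x_4 = 2.0000, f(x_4) = 0.135335, coefficient = 2
x_5 = 2.2500, f(x_5) = 0.105399, coefficient = 4
x_6 = 2.5000, f(x_6) = 0.082085, coefficient = 2
x_7 = 2.7500, f(x_7) = 0.063928, coefficient = 4
x_8 = 3.0000, f(x_8) = 0.049787, coefficient = 2
x_9 = 3.2500, f(x_9) = 0.038774, coefficient = 4
x_10 = 3.5000, f(x_10) = 0.030197, coefficient = 1

I ≈ (0.250000/3) × 4.052272 = 0.337689
Exact value: 0.337682
Error: 0.000007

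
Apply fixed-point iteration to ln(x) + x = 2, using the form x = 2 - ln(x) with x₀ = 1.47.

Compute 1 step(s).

Equation: ln(x) + x = 2
Fixed-point form: x = 2 - ln(x)
x₀ = 1.47

x_1 = g(1.470000) = 1.614738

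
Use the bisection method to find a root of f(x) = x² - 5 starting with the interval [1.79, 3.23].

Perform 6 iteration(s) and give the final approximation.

f(x) = x² - 5
Initial interval: [1.79, 3.23]

Iteration 1:
  c_1 = (1.790000 + 3.230000)/2 = 2.510000
  f(c_1) = f(2.510000) = 1.300100
  f(a) × f(c) < 0, new interval: [1.790000, 2.510000]
Iteration 2:
  c_2 = (1.790000 + 2.510000)/2 = 2.150000
  f(c_2) = f(2.150000) = -0.377500
  f(a) × f(c) ≥ 0, new interval: [2.150000, 2.510000]
Iteration 3:
  c_3 = (2.150000 + 2.510000)/2 = 2.330000
  f(c_3) = f(2.330000) = 0.428900
  f(a) × f(c) < 0, new interval: [2.150000, 2.330000]
Iteration 4:
  c_4 = (2.150000 + 2.330000)/2 = 2.240000
  f(c_4) = f(2.240000) = 0.017600
  f(a) × f(c) < 0, new interval: [2.150000, 2.240000]
Iteration 5:
  c_5 = (2.150000 + 2.240000)/2 = 2.195000
  f(c_5) = f(2.195000) = -0.181975
  f(a) × f(c) ≥ 0, new interval: [2.195000, 2.240000]
Iteration 6:
  c_6 = (2.195000 + 2.240000)/2 = 2.217500
  f(c_6) = f(2.217500) = -0.082694
  f(a) × f(c) ≥ 0, new interval: [2.217500, 2.240000]

After 6 iteration(s), the approximation is c_6 = 2.217500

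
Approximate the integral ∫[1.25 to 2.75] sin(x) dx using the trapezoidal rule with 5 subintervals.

f(x) = sin(x)
a = 1.25, b = 2.75, n = 5
h = (b - a)/n = 0.300000

Trapezoidal rule: (h/2)[f(x₀) + 2f(x₁) + 2f(x₂) + ... + f(xₙ)]

x_0 = 1.2500, f(x_0) = 0.948985, coefficient = 1
x_1 = 1.5500, f(x_1) = 0.999784, coefficient = 2
x_2 = 1.8500, f(x_2) = 0.961275, coefficient = 2
x_3 = 2.1500, f(x_3) = 0.836899, coefficient = 2
x_4 = 2.4500, f(x_4) = 0.637765, coefficient = 2
x_5 = 2.7500, f(x_5) = 0.381661, coefficient = 1

I ≈ (0.300000/2) × 8.202091 = 1.230314
Exact value: 1.239625
Error: 0.009311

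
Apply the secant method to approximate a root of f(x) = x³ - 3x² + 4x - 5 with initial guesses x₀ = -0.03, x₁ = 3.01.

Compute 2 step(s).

f(x) = x³ - 3x² + 4x - 5
x₀ = -0.03, x₁ = 3.01

Secant formula: x_{n+1} = x_n - f(x_n)(x_n - x_{n-1})/(f(x_n) - f(x_{n-1}))

Iteration 1:
  f(-0.030000) = -5.122727
  f(3.010000) = 7.130601
  x_2 = 3.010000 - 7.130601×(3.010000 - (-0.030000))/(7.130601 - (-5.122727))
       = 1.240927
Iteration 2:
  f(3.010000) = 7.130601
  f(1.240927) = -2.745088
  x_3 = 1.240927 - (-2.745088)×(1.240927 - 3.010000)/(-2.745088 - 7.130601)
       = 1.732666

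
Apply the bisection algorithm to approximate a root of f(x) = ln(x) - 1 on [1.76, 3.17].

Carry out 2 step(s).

f(x) = ln(x) - 1
Initial interval: [1.76, 3.17]

Iteration 1:
  c_1 = (1.760000 + 3.170000)/2 = 2.465000
  f(c_1) = f(2.465000) = -0.097808
  f(a) × f(c) ≥ 0, new interval: [2.465000, 3.170000]
Iteration 2:
  c_2 = (2.465000 + 3.170000)/2 = 2.817500
  f(c_2) = f(2.817500) = 0.035850
  f(a) × f(c) < 0, new interval: [2.465000, 2.817500]

After 2 iteration(s), the approximation is c_2 = 2.817500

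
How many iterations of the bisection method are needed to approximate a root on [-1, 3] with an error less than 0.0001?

We need (b-a)/2^n ≤ 0.0001
(3 - (-1))/2^n ≤ 0.0001
4/2^n ≤ 0.0001
2^n ≥ 40000
n ≥ log₂(40000) = 15.29
n ≥ 16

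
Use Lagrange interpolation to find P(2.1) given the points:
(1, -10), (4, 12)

Lagrange interpolation formula:
P(x) = Σ yᵢ × Lᵢ(x)
where Lᵢ(x) = Π_{j≠i} (x - xⱼ)/(xᵢ - xⱼ)

L_0(2.1) = (2.1 - 4)/(1 - 4) = 0.633333
L_1(2.1) = (2.1 - 1)/(4 - 1) = 0.366667

P(2.1) = (-10)×L_0(2.1) + 12×L_1(2.1)
P(2.1) = -1.933333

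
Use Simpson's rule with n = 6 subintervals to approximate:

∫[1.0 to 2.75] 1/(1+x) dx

f(x) = 1/(1+x)
a = 1.0, b = 2.75, n = 6
h = (b - a)/n = 0.291667

Simpson's rule: (h/3)[f(x₀) + 4f(x₁) + 2f(x₂) + ... + f(xₙ)]

x_0 = 1.0000, f(x_0) = 0.500000, coefficient = 1
x_1 = 1.2917, f(x_1) = 0.436364, coefficient = 4
x_2 = 1.5833, f(x_2) = 0.387097, coefficient = 2
x_3 = 1.8750, f(x_3) = 0.347826, coefficient = 4
x_4 = 2.1667, f(x_4) = 0.315789, coefficient = 2
x_5 = 2.4583, f(x_5) = 0.289157, coefficient = 4
x_6 = 2.7500, f(x_6) = 0.266667, coefficient = 1

I ≈ (0.291667/3) × 6.465825 = 0.628622
Exact value: 0.628609
Error: 0.000013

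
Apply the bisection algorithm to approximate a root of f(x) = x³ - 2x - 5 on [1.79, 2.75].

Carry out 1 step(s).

f(x) = x³ - 2x - 5
Initial interval: [1.79, 2.75]

Iteration 1:
  c_1 = (1.790000 + 2.750000)/2 = 2.270000
  f(c_1) = f(2.270000) = 2.157083
  f(a) × f(c) < 0, new interval: [1.790000, 2.270000]

After 1 iteration(s), the approximation is c_1 = 2.270000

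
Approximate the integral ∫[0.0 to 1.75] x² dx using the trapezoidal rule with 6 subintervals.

f(x) = x²
a = 0.0, b = 1.75, n = 6
h = (b - a)/n = 0.291667

Trapezoidal rule: (h/2)[f(x₀) + 2f(x₁) + 2f(x₂) + ... + f(xₙ)]

x_0 = 0.0000, f(x_0) = 0.000000, coefficient = 1
x_1 = 0.2917, f(x_1) = 0.085069, coefficient = 2
x_2 = 0.5833, f(x_2) = 0.340278, coefficient = 2
x_3 = 0.8750, f(x_3) = 0.765625, coefficient = 2
x_4 = 1.1667, f(x_4) = 1.361111, coefficient = 2
x_5 = 1.4583, f(x_5) = 2.126736, coefficient = 2
x_6 = 1.7500, f(x_6) = 3.062500, coefficient = 1

I ≈ (0.291667/2) × 12.420139 = 1.811270
Exact value: 1.786458
Error: 0.024812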